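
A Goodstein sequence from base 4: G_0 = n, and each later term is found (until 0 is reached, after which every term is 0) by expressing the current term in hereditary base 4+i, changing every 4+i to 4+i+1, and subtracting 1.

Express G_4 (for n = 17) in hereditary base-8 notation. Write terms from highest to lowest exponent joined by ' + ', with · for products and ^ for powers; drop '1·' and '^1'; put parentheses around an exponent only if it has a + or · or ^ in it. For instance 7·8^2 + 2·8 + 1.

5·8 + 3

i=0: 17 = 4^2 + 1 (b=4); 4→5: 5^2 + 1 = 26; 26−1 = 25
i=1: 25 = 5^2 (b=5); 5→6: 6^2 = 36; 36−1 = 35
i=2: 35 = 5·6 + 5 (b=6); 6→7: 5·7 + 5 = 40; 40−1 = 39
i=3: 39 = 5·7 + 4 (b=7); 7→8: 5·8 + 4 = 44; 44−1 = 43
i=4: 43 = 5·8 + 3 (b=8); 8→9: 5·9 + 3 = 48; 48−1 = 47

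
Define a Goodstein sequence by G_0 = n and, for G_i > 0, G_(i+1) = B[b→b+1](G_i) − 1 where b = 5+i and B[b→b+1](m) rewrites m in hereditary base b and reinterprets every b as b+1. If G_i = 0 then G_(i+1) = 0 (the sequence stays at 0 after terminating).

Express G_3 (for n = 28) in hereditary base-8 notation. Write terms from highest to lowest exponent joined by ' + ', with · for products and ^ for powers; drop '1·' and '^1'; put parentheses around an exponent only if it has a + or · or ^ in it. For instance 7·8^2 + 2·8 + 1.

8^2

base 5: 28 = 5^2 + 3; at 6: 6^2 + 3 = 39; next = 38
base 6: 38 = 6^2 + 2; at 7: 7^2 + 2 = 51; next = 50
base 7: 50 = 7^2 + 1; at 8: 8^2 + 1 = 65; next = 64
base 8: 64 = 8^2; at 9: 9^2 = 81; next = 80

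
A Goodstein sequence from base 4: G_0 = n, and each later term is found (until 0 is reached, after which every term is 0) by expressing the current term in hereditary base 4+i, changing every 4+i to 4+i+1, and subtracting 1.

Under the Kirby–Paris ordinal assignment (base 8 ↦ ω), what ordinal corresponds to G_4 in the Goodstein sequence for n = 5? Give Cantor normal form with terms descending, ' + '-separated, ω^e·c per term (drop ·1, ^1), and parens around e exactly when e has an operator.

3

G_0 = 5. HB_4(5) = 4 + 1. Bump = 6. G_1 = 5.
G_1 = 5. HB_5(5) = 5. Bump = 6. G_2 = 5.
G_2 = 5. HB_6(5) = 5. Bump = 5. G_3 = 4.
G_3 = 4. HB_7(4) = 4. Bump = 4. G_4 = 3.
G_4 = 3. HB_8(3) = 3. Bump = 3. G_5 = 2.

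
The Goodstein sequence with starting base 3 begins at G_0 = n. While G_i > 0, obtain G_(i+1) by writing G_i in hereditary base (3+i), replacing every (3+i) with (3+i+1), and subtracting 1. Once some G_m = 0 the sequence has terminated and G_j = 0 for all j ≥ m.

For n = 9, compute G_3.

19

(0) 9|_3 = 3^2 ↦ 4^2|_4 = 16 ⇒ 15
(1) 15|_4 = 3·4 + 3 ↦ 3·5 + 3|_5 = 18 ⇒ 17
(2) 17|_5 = 3·5 + 2 ↦ 3·6 + 2|_6 = 20 ⇒ 19
(3) 19|_6 = 3·6 + 1 ↦ 3·7 + 1|_7 = 22 ⇒ 21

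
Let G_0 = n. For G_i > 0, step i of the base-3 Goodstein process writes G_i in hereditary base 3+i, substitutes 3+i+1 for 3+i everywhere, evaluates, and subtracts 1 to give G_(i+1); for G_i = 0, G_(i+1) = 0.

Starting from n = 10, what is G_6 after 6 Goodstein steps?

step 0: 10 = 3^2 + 1; sub 4 for 3: 4^2 + 1; = 17; G_1 = 17−1 = 16
step 1: 16 = 4^2; sub 5 for 4: 5^2; = 25; G_2 = 25−1 = 24
step 2: 24 = 4·5 + 4; sub 6 for 5: 4·6 + 4; = 28; G_3 = 28−1 = 27
step 3: 27 = 4·6 + 3; sub 7 for 6: 4·7 + 3; = 31; G_4 = 31−1 = 30
step 4: 30 = 4·7 + 2; sub 8 for 7: 4·8 + 2; = 34; G_5 = 34−1 = 33
step 5: 33 = 4·8 + 1; sub 9 for 8: 4·9 + 1; = 37; G_6 = 37−1 = 36
step 6: 36 = 4·9; sub 10 for 9: 4·10; = 40; G_7 = 40−1 = 39

36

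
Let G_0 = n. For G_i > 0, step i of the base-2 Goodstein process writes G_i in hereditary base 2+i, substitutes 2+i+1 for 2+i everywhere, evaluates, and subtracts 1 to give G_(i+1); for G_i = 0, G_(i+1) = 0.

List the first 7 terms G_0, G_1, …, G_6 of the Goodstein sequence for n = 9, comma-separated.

[0] 9 ≡ 2^(2 + 1) + 1 (base 2). Lift 3: 82. −1: 81.
[1] 81 ≡ 3^(3 + 1) (base 3). Lift 4: 1024. −1: 1023.
[2] 1023 ≡ 3·4^4 + 3·4^3 + 3·4^2 + 3·4 + 3 (base 4). Lift 5: 9843. −1: 9842.
[3] 9842 ≡ 3·5^5 + 3·5^3 + 3·5^2 + 3·5 + 2 (base 5). Lift 6: 140744. −1: 140743.
[4] 140743 ≡ 3·6^6 + 3·6^3 + 3·6^2 + 3·6 + 1 (base 6). Lift 7: 2471827. −1: 2471826.
[5] 2471826 ≡ 3·7^7 + 3·7^3 + 3·7^2 + 3·7 (base 7). Lift 8: 50333400. −1: 50333399.

9, 81, 1023, 9842, 140743, 2471826, 50333399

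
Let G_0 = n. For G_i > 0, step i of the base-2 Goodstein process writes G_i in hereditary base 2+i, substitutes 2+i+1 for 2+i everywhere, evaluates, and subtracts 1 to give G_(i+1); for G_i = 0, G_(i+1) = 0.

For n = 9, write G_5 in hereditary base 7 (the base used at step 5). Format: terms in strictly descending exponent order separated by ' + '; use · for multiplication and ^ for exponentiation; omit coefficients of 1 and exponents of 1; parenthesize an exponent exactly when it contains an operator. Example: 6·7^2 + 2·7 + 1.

[0] 9 ≡ 2^(2 + 1) + 1 (base 2). Lift 3: 82. −1: 81.
[1] 81 ≡ 3^(3 + 1) (base 3). Lift 4: 1024. −1: 1023.
[2] 1023 ≡ 3·4^4 + 3·4^3 + 3·4^2 + 3·4 + 3 (base 4). Lift 5: 9843. −1: 9842.
[3] 9842 ≡ 3·5^5 + 3·5^3 + 3·5^2 + 3·5 + 2 (base 5). Lift 6: 140744. −1: 140743.
[4] 140743 ≡ 3·6^6 + 3·6^3 + 3·6^2 + 3·6 + 1 (base 6). Lift 7: 2471827. −1: 2471826.
[5] 2471826 ≡ 3·7^7 + 3·7^3 + 3·7^2 + 3·7 (base 7). Lift 8: 50333400. −1: 50333399.

3·7^7 + 3·7^3 + 3·7^2 + 3·7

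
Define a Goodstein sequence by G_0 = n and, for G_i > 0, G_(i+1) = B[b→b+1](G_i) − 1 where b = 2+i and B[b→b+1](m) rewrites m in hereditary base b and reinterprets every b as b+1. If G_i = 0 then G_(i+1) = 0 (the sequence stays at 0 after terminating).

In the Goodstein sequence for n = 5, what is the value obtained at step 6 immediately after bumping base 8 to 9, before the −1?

2455

[0] 5 ≡ 2^2 + 1 (base 2). Lift 3: 28. −1: 27.
[1] 27 ≡ 3^3 (base 3). Lift 4: 256. −1: 255.
[2] 255 ≡ 3·4^3 + 3·4^2 + 3·4 + 3 (base 4). Lift 5: 468. −1: 467.
[3] 467 ≡ 3·5^3 + 3·5^2 + 3·5 + 2 (base 5). Lift 6: 776. −1: 775.
[4] 775 ≡ 3·6^3 + 3·6^2 + 3·6 + 1 (base 6). Lift 7: 1198. −1: 1197.
[5] 1197 ≡ 3·7^3 + 3·7^2 + 3·7 (base 7). Lift 8: 1752. −1: 1751.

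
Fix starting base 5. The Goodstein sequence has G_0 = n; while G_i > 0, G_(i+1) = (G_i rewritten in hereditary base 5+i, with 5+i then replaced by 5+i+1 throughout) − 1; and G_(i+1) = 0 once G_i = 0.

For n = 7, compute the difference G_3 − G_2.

7 —HB5→ 5 + 2 —bump→ 6 + 2 = 8 —(−1)→ 7
7 —HB6→ 6 + 1 —bump→ 7 + 1 = 8 —(−1)→ 7
7 —HB7→ 7 —bump→ 8 = 8 —(−1)→ 7

0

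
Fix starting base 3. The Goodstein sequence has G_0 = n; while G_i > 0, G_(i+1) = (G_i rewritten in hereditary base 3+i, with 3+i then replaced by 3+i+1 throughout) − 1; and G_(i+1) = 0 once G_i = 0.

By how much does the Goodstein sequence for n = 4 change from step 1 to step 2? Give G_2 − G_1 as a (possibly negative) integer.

0

step 0: 4 = 3 + 1; sub 4 for 3: 4 + 1; = 5; G_1 = 5−1 = 4
step 1: 4 = 4; sub 5 for 4: 5; = 5; G_2 = 5−1 = 4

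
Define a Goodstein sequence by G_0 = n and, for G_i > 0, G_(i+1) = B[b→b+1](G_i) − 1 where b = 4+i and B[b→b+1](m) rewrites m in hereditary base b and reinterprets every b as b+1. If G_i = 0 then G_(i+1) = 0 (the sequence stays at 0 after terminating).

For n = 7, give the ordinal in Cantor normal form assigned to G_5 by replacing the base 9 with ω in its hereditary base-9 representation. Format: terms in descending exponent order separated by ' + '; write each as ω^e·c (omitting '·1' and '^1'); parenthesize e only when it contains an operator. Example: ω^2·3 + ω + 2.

step 0: 7 = 4 + 3; sub 5 for 4: 5 + 3; = 8; G_1 = 8−1 = 7
step 1: 7 = 5 + 2; sub 6 for 5: 6 + 2; = 8; G_2 = 8−1 = 7
step 2: 7 = 6 + 1; sub 7 for 6: 7 + 1; = 8; G_3 = 8−1 = 7
step 3: 7 = 7; sub 8 for 7: 8; = 8; G_4 = 8−1 = 7
step 4: 7 = 7; sub 9 for 8: 7; = 7; G_5 = 7−1 = 6
step 5: 6 = 6; sub 10 for 9: 6; = 6; G_6 = 6−1 = 5

6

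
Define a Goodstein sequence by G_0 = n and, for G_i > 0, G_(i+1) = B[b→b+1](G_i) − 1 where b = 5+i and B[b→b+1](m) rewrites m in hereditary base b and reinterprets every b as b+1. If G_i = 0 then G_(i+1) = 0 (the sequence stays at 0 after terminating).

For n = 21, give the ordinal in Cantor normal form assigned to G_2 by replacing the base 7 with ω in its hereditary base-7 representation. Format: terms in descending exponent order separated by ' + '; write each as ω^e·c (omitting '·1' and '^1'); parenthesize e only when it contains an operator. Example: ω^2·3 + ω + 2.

ω·3 + 6

21 —HB5→ 4·5 + 1 —bump→ 4·6 + 1 = 25 —(−1)→ 24
24 —HB6→ 4·6 —bump→ 4·7 = 28 —(−1)→ 27
27 —HB7→ 3·7 + 6 —bump→ 3·8 + 6 = 30 —(−1)→ 29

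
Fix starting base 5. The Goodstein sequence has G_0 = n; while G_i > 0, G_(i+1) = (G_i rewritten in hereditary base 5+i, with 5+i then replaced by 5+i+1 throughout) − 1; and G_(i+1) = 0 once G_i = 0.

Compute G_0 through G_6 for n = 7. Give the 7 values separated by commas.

7, 7, 7, 7, 6, 5, 4

G_0=7  [base 5] 5 + 2  →[5↦6]→  6 + 2 = 8  −1 ⇒ G_1=7
G_1=7  [base 6] 6 + 1  →[6↦7]→  7 + 1 = 8  −1 ⇒ G_2=7
G_2=7  [base 7] 7  →[7↦8]→  8 = 8  −1 ⇒ G_3=7
G_3=7  [base 8] 7  →[8↦9]→  7 = 7  −1 ⇒ G_4=6
G_4=6  [base 9] 6  →[9↦10]→  6 = 6  −1 ⇒ G_5=5
G_5=5  [base 10] 5  →[10↦11]→  5 = 5  −1 ⇒ G_6=4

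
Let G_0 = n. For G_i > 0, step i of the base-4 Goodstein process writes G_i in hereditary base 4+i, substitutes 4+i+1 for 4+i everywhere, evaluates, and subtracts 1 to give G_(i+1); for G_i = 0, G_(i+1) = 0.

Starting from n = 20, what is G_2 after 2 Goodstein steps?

step 0: 20 = 4^2 + 4; sub 5 for 4: 5^2 + 5; = 30; G_1 = 30−1 = 29
step 1: 29 = 5^2 + 4; sub 6 for 5: 6^2 + 4; = 40; G_2 = 40−1 = 39

39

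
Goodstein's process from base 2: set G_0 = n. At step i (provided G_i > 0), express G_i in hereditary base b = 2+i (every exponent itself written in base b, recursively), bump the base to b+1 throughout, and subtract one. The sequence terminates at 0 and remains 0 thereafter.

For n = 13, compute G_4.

base 2: 13 = 2^(2 + 1) + 2^2 + 1; at 3: 3^(3 + 1) + 3^3 + 1 = 109; next = 108
base 3: 108 = 3^(3 + 1) + 3^3; at 4: 4^(4 + 1) + 4^4 = 1280; next = 1279
base 4: 1279 = 4^(4 + 1) + 3·4^3 + 3·4^2 + 3·4 + 3; at 5: 5^(5 + 1) + 3·5^3 + 3·5^2 + 3·5 + 3 = 16093; next = 16092
base 5: 16092 = 5^(5 + 1) + 3·5^3 + 3·5^2 + 3·5 + 2; at 6: 6^(6 + 1) + 3·6^3 + 3·6^2 + 3·6 + 2 = 280712; next = 280711
base 6: 280711 = 6^(6 + 1) + 3·6^3 + 3·6^2 + 3·6 + 1; at 7: 7^(7 + 1) + 3·7^3 + 3·7^2 + 3·7 + 1 = 5765999; next = 5765998

280711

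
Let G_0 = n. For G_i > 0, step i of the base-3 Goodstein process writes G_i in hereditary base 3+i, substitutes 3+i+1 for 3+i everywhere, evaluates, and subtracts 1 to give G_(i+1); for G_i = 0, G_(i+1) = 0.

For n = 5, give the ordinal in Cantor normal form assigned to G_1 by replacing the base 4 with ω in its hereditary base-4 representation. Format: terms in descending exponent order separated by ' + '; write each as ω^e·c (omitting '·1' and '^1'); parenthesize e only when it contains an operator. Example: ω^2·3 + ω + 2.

ω + 1

5 —HB3→ 3 + 2 —bump→ 4 + 2 = 6 —(−1)→ 5
5 —HB4→ 4 + 1 —bump→ 5 + 1 = 6 —(−1)→ 5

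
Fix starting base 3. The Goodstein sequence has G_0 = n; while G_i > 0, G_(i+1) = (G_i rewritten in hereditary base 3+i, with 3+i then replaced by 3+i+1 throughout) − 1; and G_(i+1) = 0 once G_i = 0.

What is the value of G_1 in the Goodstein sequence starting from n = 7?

8

step 0: 7 = 2·3 + 1; sub 4 for 3: 2·4 + 1; = 9; G_1 = 9−1 = 8
step 1: 8 = 2·4; sub 5 for 4: 2·5; = 10; G_2 = 10−1 = 9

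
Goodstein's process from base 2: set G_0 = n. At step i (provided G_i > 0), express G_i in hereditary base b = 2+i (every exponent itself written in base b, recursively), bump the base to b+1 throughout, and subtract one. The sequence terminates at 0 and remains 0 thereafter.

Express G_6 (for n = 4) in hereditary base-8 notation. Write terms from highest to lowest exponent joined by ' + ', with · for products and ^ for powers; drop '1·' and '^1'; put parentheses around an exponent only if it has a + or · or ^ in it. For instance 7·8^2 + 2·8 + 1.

i=0: 4 = 2^2 (b=2); 2→3: 3^3 = 27; 27−1 = 26
i=1: 26 = 2·3^2 + 2·3 + 2 (b=3); 3→4: 2·4^2 + 2·4 + 2 = 42; 42−1 = 41
i=2: 41 = 2·4^2 + 2·4 + 1 (b=4); 4→5: 2·5^2 + 2·5 + 1 = 61; 61−1 = 60
i=3: 60 = 2·5^2 + 2·5 (b=5); 5→6: 2·6^2 + 2·6 = 84; 84−1 = 83
i=4: 83 = 2·6^2 + 6 + 5 (b=6); 6→7: 2·7^2 + 7 + 5 = 110; 110−1 = 109
i=5: 109 = 2·7^2 + 7 + 4 (b=7); 7→8: 2·8^2 + 8 + 4 = 140; 140−1 = 139
i=6: 139 = 2·8^2 + 8 + 3 (b=8); 8→9: 2·9^2 + 9 + 3 = 174; 174−1 = 173

2·8^2 + 8 + 3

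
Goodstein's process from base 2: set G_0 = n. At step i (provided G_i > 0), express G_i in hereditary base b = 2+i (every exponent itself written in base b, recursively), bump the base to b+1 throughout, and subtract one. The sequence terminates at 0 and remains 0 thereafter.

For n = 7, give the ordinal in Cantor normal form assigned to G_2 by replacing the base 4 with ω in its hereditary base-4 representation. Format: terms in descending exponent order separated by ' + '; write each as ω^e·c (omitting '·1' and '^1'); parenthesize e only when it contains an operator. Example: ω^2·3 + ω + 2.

i=0: 7 = 2^2 + 2 + 1 (b=2); 2→3: 3^3 + 3 + 1 = 31; 31−1 = 30
i=1: 30 = 3^3 + 3 (b=3); 3→4: 4^4 + 4 = 260; 260−1 = 259
i=2: 259 = 4^4 + 3 (b=4); 4→5: 5^5 + 3 = 3128; 3128−1 = 3127

ω^ω + 3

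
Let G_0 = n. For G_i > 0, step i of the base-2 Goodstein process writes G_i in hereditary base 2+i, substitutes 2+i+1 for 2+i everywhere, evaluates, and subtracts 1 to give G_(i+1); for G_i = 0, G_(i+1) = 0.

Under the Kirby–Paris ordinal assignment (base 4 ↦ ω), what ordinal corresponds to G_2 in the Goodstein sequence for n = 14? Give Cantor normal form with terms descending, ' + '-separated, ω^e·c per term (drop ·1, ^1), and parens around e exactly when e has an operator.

14 —HB2→ 2^(2 + 1) + 2^2 + 2 —bump→ 3^(3 + 1) + 3^3 + 3 = 111 —(−1)→ 110
110 —HB3→ 3^(3 + 1) + 3^3 + 2 —bump→ 4^(4 + 1) + 4^4 + 2 = 1282 —(−1)→ 1281
1281 —HB4→ 4^(4 + 1) + 4^4 + 1 —bump→ 5^(5 + 1) + 5^5 + 1 = 18751 —(−1)→ 18750

ω^(ω + 1) + ω^ω + 1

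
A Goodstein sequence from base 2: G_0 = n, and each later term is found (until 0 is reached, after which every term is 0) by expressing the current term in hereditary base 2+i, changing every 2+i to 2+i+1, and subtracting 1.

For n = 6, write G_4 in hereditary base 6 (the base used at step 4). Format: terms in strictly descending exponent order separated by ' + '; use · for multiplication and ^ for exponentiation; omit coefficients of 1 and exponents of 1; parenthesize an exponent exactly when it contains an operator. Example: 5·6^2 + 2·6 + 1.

5·6^5 + 5·6^4 + 5·6^3 + 5·6^2 + 5·6 + 5

i=0: 6 = 2^2 + 2 (b=2); 2→3: 3^3 + 3 = 30; 30−1 = 29
i=1: 29 = 3^3 + 2 (b=3); 3→4: 4^4 + 2 = 258; 258−1 = 257
i=2: 257 = 4^4 + 1 (b=4); 4→5: 5^5 + 1 = 3126; 3126−1 = 3125
i=3: 3125 = 5^5 (b=5); 5→6: 6^6 = 46656; 46656−1 = 46655
i=4: 46655 = 5·6^5 + 5·6^4 + 5·6^3 + 5·6^2 + 5·6 + 5 (b=6); 6→7: 5·7^5 + 5·7^4 + 5·7^3 + 5·7^2 + 5·7 + 5 = 98040; 98040−1 = 98039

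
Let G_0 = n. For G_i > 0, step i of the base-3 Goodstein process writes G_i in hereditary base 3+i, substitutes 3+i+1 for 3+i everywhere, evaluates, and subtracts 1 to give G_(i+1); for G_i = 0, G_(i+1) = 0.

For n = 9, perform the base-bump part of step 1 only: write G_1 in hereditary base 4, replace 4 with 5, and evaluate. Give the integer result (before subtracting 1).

(0) 9|_3 = 3^2 ↦ 4^2|_4 = 16 ⇒ 15
(1) 15|_4 = 3·4 + 3 ↦ 3·5 + 3|_5 = 18 ⇒ 17

18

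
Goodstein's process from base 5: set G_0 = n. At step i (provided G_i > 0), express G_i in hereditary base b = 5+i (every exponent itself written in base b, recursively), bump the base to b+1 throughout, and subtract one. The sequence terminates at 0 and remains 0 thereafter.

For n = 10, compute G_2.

11

10 —HB5→ 2·5 —bump→ 2·6 = 12 —(−1)→ 11
11 —HB6→ 6 + 5 —bump→ 7 + 5 = 12 —(−1)→ 11
11 —HB7→ 7 + 4 —bump→ 8 + 4 = 12 —(−1)→ 11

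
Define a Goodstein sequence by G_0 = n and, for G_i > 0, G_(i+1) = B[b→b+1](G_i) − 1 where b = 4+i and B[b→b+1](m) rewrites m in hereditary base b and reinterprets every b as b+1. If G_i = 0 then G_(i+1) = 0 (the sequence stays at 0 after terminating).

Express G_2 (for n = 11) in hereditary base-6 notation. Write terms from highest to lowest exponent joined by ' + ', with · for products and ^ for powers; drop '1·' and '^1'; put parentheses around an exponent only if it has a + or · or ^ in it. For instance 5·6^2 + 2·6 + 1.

i=0: 11 = 2·4 + 3 (b=4); 4→5: 2·5 + 3 = 13; 13−1 = 12
i=1: 12 = 2·5 + 2 (b=5); 5→6: 2·6 + 2 = 14; 14−1 = 13

2·6 + 1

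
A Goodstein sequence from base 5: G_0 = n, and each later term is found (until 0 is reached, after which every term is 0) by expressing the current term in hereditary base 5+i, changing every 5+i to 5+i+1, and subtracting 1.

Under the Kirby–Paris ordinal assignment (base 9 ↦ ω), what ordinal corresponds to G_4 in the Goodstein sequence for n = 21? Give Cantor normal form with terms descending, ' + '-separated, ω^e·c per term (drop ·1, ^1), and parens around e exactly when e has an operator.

ω·3 + 4

[0] 21 ≡ 4·5 + 1 (base 5). Lift 6: 25. −1: 24.
[1] 24 ≡ 4·6 (base 6). Lift 7: 28. −1: 27.
[2] 27 ≡ 3·7 + 6 (base 7). Lift 8: 30. −1: 29.
[3] 29 ≡ 3·8 + 5 (base 8). Lift 9: 32. −1: 31.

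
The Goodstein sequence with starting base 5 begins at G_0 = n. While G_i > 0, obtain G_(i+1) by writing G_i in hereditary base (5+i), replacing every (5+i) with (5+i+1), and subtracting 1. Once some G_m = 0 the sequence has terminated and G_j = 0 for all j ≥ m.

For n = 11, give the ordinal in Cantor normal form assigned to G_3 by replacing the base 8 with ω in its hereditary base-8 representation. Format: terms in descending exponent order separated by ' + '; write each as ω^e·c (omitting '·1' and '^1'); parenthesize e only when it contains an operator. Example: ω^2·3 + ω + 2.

G_0 = 11. HB_5(11) = 2·5 + 1. Bump = 13. G_1 = 12.
G_1 = 12. HB_6(12) = 2·6. Bump = 14. G_2 = 13.
G_2 = 13. HB_7(13) = 7 + 6. Bump = 14. G_3 = 13.
G_3 = 13. HB_8(13) = 8 + 5. Bump = 14. G_4 = 13.

ω + 5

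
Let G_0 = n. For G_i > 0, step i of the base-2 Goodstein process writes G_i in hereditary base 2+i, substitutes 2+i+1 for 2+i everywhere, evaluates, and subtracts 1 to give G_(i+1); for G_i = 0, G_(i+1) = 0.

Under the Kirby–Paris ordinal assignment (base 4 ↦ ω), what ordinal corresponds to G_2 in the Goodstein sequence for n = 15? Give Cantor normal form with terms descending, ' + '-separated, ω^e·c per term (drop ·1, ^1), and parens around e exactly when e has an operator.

ω^(ω + 1) + ω^ω + 3

[0] 15 ≡ 2^(2 + 1) + 2^2 + 2 + 1 (base 2). Lift 3: 112. −1: 111.
[1] 111 ≡ 3^(3 + 1) + 3^3 + 3 (base 3). Lift 4: 1284. −1: 1283.
[2] 1283 ≡ 4^(4 + 1) + 4^4 + 3 (base 4). Lift 5: 18753. −1: 18752.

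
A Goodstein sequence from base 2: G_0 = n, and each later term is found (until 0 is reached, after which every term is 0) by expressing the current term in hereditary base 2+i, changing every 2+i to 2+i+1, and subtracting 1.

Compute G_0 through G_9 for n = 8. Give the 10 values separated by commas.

(0) 8|_2 = 2^(2 + 1) ↦ 3^(3 + 1)|_3 = 81 ⇒ 80
(1) 80|_3 = 2·3^3 + 2·3^2 + 2·3 + 2 ↦ 2·4^4 + 2·4^2 + 2·4 + 2|_4 = 554 ⇒ 553
(2) 553|_4 = 2·4^4 + 2·4^2 + 2·4 + 1 ↦ 2·5^5 + 2·5^2 + 2·5 + 1|_5 = 6311 ⇒ 6310
(3) 6310|_5 = 2·5^5 + 2·5^2 + 2·5 ↦ 2·6^6 + 2·6^2 + 2·6|_6 = 93396 ⇒ 93395
(4) 93395|_6 = 2·6^6 + 2·6^2 + 6 + 5 ↦ 2·7^7 + 2·7^2 + 7 + 5|_7 = 1647196 ⇒ 1647195
(5) 1647195|_7 = 2·7^7 + 2·7^2 + 7 + 4 ↦ 2·8^8 + 2·8^2 + 8 + 4|_8 = 33554572 ⇒ 33554571
(6) 33554571|_8 = 2·8^8 + 2·8^2 + 8 + 3 ↦ 2·9^9 + 2·9^2 + 9 + 3|_9 = 774841152 ⇒ 774841151
(7) 774841151|_9 = 2·9^9 + 2·9^2 + 9 + 2 ↦ 2·10^10 + 2·10^2 + 10 + 2|_10 = 20000000212 ⇒ 20000000211
(8) 20000000211|_10 = 2·10^10 + 2·10^2 + 10 + 1 ↦ 2·11^11 + 2·11^2 + 11 + 1|_11 = 570623341476 ⇒ 570623341475

8, 80, 553, 6310, 93395, 1647195, 33554571, 774841151, 20000000211, 570623341475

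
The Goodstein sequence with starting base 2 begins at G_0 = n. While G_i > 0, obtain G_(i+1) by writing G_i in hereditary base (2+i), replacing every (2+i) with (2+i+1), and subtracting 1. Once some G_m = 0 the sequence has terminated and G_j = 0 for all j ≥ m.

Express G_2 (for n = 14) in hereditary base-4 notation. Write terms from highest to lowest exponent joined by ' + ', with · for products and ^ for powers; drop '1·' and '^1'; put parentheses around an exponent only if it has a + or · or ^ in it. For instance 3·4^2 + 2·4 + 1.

4^(4 + 1) + 4^4 + 1

[0] 14 ≡ 2^(2 + 1) + 2^2 + 2 (base 2). Lift 3: 111. −1: 110.
[1] 110 ≡ 3^(3 + 1) + 3^3 + 2 (base 3). Lift 4: 1282. −1: 1281.
[2] 1281 ≡ 4^(4 + 1) + 4^4 + 1 (base 4). Lift 5: 18751. −1: 18750.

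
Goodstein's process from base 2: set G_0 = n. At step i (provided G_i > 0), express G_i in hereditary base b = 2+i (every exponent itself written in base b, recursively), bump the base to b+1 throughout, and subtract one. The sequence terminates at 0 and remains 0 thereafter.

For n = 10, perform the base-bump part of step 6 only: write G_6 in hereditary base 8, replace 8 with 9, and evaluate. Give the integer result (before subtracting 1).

(0) 10|_2 = 2^(2 + 1) + 2 ↦ 3^(3 + 1) + 3|_3 = 84 ⇒ 83
(1) 83|_3 = 3^(3 + 1) + 2 ↦ 4^(4 + 1) + 2|_4 = 1026 ⇒ 1025
(2) 1025|_4 = 4^(4 + 1) + 1 ↦ 5^(5 + 1) + 1|_5 = 15626 ⇒ 15625
(3) 15625|_5 = 5^(5 + 1) ↦ 6^(6 + 1)|_6 = 279936 ⇒ 279935
(4) 279935|_6 = 5·6^6 + 5·6^5 + 5·6^4 + 5·6^3 + 5·6^2 + 5·6 + 5 ↦ 5·7^7 + 5·7^5 + 5·7^4 + 5·7^3 + 5·7^2 + 5·7 + 5|_7 = 4215755 ⇒ 4215754
(5) 4215754|_7 = 5·7^7 + 5·7^5 + 5·7^4 + 5·7^3 + 5·7^2 + 5·7 + 4 ↦ 5·8^8 + 5·8^5 + 5·8^4 + 5·8^3 + 5·8^2 + 5·8 + 4|_8 = 84073324 ⇒ 84073323
(6) 84073323|_8 = 5·8^8 + 5·8^5 + 5·8^4 + 5·8^3 + 5·8^2 + 5·8 + 3 ↦ 5·9^9 + 5·9^5 + 5·9^4 + 5·9^3 + 5·9^2 + 5·9 + 3|_9 = 1937434593 ⇒ 1937434592

1937434593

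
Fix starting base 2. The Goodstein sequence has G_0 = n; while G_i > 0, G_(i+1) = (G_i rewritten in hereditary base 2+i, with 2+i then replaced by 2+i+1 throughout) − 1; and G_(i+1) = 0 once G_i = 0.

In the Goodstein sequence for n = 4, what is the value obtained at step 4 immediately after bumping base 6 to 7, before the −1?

[0] 4 ≡ 2^2 (base 2). Lift 3: 27. −1: 26.
[1] 26 ≡ 2·3^2 + 2·3 + 2 (base 3). Lift 4: 42. −1: 41.
[2] 41 ≡ 2·4^2 + 2·4 + 1 (base 4). Lift 5: 61. −1: 60.
[3] 60 ≡ 2·5^2 + 2·5 (base 5). Lift 6: 84. −1: 83.

110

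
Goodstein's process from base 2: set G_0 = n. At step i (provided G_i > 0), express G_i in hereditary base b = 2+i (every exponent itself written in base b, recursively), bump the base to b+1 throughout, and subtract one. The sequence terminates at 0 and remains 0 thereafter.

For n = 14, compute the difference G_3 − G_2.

17469

G_0 = 14. HB_2(14) = 2^(2 + 1) + 2^2 + 2. Bump = 111. G_1 = 110.
G_1 = 110. HB_3(110) = 3^(3 + 1) + 3^3 + 2. Bump = 1282. G_2 = 1281.
G_2 = 1281. HB_4(1281) = 4^(4 + 1) + 4^4 + 1. Bump = 18751. G_3 = 18750.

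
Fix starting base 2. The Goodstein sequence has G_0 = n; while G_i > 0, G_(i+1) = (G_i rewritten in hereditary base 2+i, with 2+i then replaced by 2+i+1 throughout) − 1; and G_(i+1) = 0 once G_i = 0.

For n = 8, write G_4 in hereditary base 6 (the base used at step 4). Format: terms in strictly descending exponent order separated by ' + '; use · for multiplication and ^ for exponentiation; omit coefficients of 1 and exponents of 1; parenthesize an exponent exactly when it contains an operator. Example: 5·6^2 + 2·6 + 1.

(0) 8|_2 = 2^(2 + 1) ↦ 3^(3 + 1)|_3 = 81 ⇒ 80
(1) 80|_3 = 2·3^3 + 2·3^2 + 2·3 + 2 ↦ 2·4^4 + 2·4^2 + 2·4 + 2|_4 = 554 ⇒ 553
(2) 553|_4 = 2·4^4 + 2·4^2 + 2·4 + 1 ↦ 2·5^5 + 2·5^2 + 2·5 + 1|_5 = 6311 ⇒ 6310
(3) 6310|_5 = 2·5^5 + 2·5^2 + 2·5 ↦ 2·6^6 + 2·6^2 + 2·6|_6 = 93396 ⇒ 93395
(4) 93395|_6 = 2·6^6 + 2·6^2 + 6 + 5 ↦ 2·7^7 + 2·7^2 + 7 + 5|_7 = 1647196 ⇒ 1647195

2·6^6 + 2·6^2 + 6 + 5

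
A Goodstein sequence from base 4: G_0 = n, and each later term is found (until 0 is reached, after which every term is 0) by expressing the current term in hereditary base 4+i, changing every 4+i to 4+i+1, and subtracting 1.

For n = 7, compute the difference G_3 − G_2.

7 —HB4→ 4 + 3 —bump→ 5 + 3 = 8 —(−1)→ 7
7 —HB5→ 5 + 2 —bump→ 6 + 2 = 8 —(−1)→ 7
7 —HB6→ 6 + 1 —bump→ 7 + 1 = 8 —(−1)→ 7

0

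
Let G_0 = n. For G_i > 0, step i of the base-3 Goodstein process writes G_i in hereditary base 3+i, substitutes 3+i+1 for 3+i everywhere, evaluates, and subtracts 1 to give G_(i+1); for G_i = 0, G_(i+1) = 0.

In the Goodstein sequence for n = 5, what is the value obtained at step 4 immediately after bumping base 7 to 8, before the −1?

4

(0) 5|_3 = 3 + 2 ↦ 4 + 2|_4 = 6 ⇒ 5
(1) 5|_4 = 4 + 1 ↦ 5 + 1|_5 = 6 ⇒ 5
(2) 5|_5 = 5 ↦ 6|_6 = 6 ⇒ 5
(3) 5|_6 = 5 ↦ 5|_7 = 5 ⇒ 4
(4) 4|_7 = 4 ↦ 4|_8 = 4 ⇒ 3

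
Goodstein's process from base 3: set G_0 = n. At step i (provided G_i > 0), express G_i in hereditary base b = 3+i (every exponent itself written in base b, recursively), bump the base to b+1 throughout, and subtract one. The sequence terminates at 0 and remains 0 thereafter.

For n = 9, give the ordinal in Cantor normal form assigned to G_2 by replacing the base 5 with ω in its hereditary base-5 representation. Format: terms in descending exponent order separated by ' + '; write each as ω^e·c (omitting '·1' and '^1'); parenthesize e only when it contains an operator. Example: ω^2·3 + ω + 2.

ω·3 + 2

G_0 = 9. HB_3(9) = 3^2. Bump = 16. G_1 = 15.
G_1 = 15. HB_4(15) = 3·4 + 3. Bump = 18. G_2 = 17.
G_2 = 17. HB_5(17) = 3·5 + 2. Bump = 20. G_3 = 19.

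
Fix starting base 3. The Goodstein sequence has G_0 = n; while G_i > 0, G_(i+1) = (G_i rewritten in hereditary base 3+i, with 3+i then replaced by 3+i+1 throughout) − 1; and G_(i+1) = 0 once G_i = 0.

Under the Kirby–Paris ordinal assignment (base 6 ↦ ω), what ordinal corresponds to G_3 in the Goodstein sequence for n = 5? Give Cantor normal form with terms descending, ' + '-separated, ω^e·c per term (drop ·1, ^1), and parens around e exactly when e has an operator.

G_0=5  [base 3] 3 + 2  →[3↦4]→  4 + 2 = 6  −1 ⇒ G_1=5
G_1=5  [base 4] 4 + 1  →[4↦5]→  5 + 1 = 6  −1 ⇒ G_2=5
G_2=5  [base 5] 5  →[5↦6]→  6 = 6  −1 ⇒ G_3=5
G_3=5  [base 6] 5  →[6↦7]→  5 = 5  −1 ⇒ G_4=4

5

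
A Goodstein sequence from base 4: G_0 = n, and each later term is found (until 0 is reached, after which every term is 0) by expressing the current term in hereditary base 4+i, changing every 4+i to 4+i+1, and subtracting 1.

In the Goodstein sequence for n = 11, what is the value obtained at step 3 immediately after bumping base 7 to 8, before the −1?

step 0: 11 = 2·4 + 3; sub 5 for 4: 2·5 + 3; = 13; G_1 = 13−1 = 12
step 1: 12 = 2·5 + 2; sub 6 for 5: 2·6 + 2; = 14; G_2 = 14−1 = 13
step 2: 13 = 2·6 + 1; sub 7 for 6: 2·7 + 1; = 15; G_3 = 15−1 = 14
step 3: 14 = 2·7; sub 8 for 7: 2·8; = 16; G_4 = 16−1 = 15

16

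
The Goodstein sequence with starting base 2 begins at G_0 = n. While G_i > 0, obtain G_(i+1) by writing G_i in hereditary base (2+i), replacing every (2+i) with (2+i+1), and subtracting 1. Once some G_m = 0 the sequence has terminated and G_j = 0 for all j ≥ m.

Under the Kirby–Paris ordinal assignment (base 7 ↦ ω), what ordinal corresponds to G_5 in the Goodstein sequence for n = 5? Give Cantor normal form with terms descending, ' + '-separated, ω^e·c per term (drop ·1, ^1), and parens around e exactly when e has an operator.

ω^3·3 + ω^2·3 + ω·3

(0) 5|_2 = 2^2 + 1 ↦ 3^3 + 1|_3 = 28 ⇒ 27
(1) 27|_3 = 3^3 ↦ 4^4|_4 = 256 ⇒ 255
(2) 255|_4 = 3·4^3 + 3·4^2 + 3·4 + 3 ↦ 3·5^3 + 3·5^2 + 3·5 + 3|_5 = 468 ⇒ 467
(3) 467|_5 = 3·5^3 + 3·5^2 + 3·5 + 2 ↦ 3·6^3 + 3·6^2 + 3·6 + 2|_6 = 776 ⇒ 775
(4) 775|_6 = 3·6^3 + 3·6^2 + 3·6 + 1 ↦ 3·7^3 + 3·7^2 + 3·7 + 1|_7 = 1198 ⇒ 1197
(5) 1197|_7 = 3·7^3 + 3·7^2 + 3·7 ↦ 3·8^3 + 3·8^2 + 3·8|_8 = 1752 ⇒ 1751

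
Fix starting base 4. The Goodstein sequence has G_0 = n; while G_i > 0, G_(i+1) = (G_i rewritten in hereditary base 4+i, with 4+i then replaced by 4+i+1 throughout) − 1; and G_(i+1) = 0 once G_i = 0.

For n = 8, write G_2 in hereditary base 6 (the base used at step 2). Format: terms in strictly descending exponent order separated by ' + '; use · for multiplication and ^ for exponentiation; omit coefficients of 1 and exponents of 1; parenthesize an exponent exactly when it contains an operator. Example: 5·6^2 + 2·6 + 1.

6 + 3

(0) 8|_4 = 2·4 ↦ 2·5|_5 = 10 ⇒ 9
(1) 9|_5 = 5 + 4 ↦ 6 + 4|_6 = 10 ⇒ 9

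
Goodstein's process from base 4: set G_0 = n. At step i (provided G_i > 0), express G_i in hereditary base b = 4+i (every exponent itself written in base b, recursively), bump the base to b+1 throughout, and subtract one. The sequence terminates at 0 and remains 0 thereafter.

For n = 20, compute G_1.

29

[0] 20 ≡ 4^2 + 4 (base 4). Lift 5: 30. −1: 29.
[1] 29 ≡ 5^2 + 4 (base 5). Lift 6: 40. −1: 39.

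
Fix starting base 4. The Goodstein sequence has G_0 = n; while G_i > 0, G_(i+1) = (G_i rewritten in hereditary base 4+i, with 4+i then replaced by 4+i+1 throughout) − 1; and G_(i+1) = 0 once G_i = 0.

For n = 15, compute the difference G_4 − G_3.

2

step 0: 15 = 3·4 + 3; sub 5 for 4: 3·5 + 3; = 18; G_1 = 18−1 = 17
step 1: 17 = 3·5 + 2; sub 6 for 5: 3·6 + 2; = 20; G_2 = 20−1 = 19
step 2: 19 = 3·6 + 1; sub 7 for 6: 3·7 + 1; = 22; G_3 = 22−1 = 21
step 3: 21 = 3·7; sub 8 for 7: 3·8; = 24; G_4 = 24−1 = 23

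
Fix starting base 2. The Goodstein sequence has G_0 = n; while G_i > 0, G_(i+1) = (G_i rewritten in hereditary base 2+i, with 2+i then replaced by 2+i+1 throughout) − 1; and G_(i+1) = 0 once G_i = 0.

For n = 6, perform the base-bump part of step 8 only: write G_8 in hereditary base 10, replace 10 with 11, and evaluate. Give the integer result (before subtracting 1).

G_0=6  [base 2] 2^2 + 2  →[2↦3]→  3^3 + 3 = 30  −1 ⇒ G_1=29
G_1=29  [base 3] 3^3 + 2  →[3↦4]→  4^4 + 2 = 258  −1 ⇒ G_2=257
G_2=257  [base 4] 4^4 + 1  →[4↦5]→  5^5 + 1 = 3126  −1 ⇒ G_3=3125
G_3=3125  [base 5] 5^5  →[5↦6]→  6^6 = 46656  −1 ⇒ G_4=46655
G_4=46655  [base 6] 5·6^5 + 5·6^4 + 5·6^3 + 5·6^2 + 5·6 + 5  →[6↦7]→  5·7^5 + 5·7^4 + 5·7^3 + 5·7^2 + 5·7 + 5 = 98040  −1 ⇒ G_5=98039
G_5=98039  [base 7] 5·7^5 + 5·7^4 + 5·7^3 + 5·7^2 + 5·7 + 4  →[7↦8]→  5·8^5 + 5·8^4 + 5·8^3 + 5·8^2 + 5·8 + 4 = 187244  −1 ⇒ G_6=187243
G_6=187243  [base 8] 5·8^5 + 5·8^4 + 5·8^3 + 5·8^2 + 5·8 + 3  →[8↦9]→  5·9^5 + 5·9^4 + 5·9^3 + 5·9^2 + 5·9 + 3 = 332148  −1 ⇒ G_7=332147
G_7=332147  [base 9] 5·9^5 + 5·9^4 + 5·9^3 + 5·9^2 + 5·9 + 2  →[9↦10]→  5·10^5 + 5·10^4 + 5·10^3 + 5·10^2 + 5·10 + 2 = 555552  −1 ⇒ G_8=555551

885776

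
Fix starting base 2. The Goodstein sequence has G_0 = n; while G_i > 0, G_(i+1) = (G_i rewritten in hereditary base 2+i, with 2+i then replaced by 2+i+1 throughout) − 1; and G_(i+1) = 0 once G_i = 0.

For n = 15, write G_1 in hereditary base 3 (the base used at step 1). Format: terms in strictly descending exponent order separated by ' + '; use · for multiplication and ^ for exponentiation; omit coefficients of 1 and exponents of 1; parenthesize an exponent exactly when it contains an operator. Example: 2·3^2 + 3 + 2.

(0) 15|_2 = 2^(2 + 1) + 2^2 + 2 + 1 ↦ 3^(3 + 1) + 3^3 + 3 + 1|_3 = 112 ⇒ 111
(1) 111|_3 = 3^(3 + 1) + 3^3 + 3 ↦ 4^(4 + 1) + 4^4 + 4|_4 = 1284 ⇒ 1283

3^(3 + 1) + 3^3 + 3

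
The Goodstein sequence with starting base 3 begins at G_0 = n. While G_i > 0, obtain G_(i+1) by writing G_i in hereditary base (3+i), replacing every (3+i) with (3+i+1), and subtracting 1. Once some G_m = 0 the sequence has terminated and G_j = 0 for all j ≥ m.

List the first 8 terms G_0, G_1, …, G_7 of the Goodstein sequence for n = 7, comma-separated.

i=0: 7 = 2·3 + 1 (b=3); 3→4: 2·4 + 1 = 9; 9−1 = 8
i=1: 8 = 2·4 (b=4); 4→5: 2·5 = 10; 10−1 = 9
i=2: 9 = 5 + 4 (b=5); 5→6: 6 + 4 = 10; 10−1 = 9
i=3: 9 = 6 + 3 (b=6); 6→7: 7 + 3 = 10; 10−1 = 9
i=4: 9 = 7 + 2 (b=7); 7→8: 8 + 2 = 10; 10−1 = 9
i=5: 9 = 8 + 1 (b=8); 8→9: 9 + 1 = 10; 10−1 = 9
i=6: 9 = 9 (b=9); 9→10: 10 = 10; 10−1 = 9

7, 8, 9, 9, 9, 9, 9, 9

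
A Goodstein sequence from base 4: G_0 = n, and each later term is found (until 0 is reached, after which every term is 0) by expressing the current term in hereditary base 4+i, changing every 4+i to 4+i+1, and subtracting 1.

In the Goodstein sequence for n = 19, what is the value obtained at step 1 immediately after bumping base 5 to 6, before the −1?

38

G_0 = 19. HB_4(19) = 4^2 + 3. Bump = 28. G_1 = 27.
G_1 = 27. HB_5(27) = 5^2 + 2. Bump = 38. G_2 = 37.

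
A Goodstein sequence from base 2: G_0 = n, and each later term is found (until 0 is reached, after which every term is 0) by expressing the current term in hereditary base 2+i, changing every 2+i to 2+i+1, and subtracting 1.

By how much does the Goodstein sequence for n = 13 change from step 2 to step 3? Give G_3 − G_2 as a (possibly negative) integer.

14813

step 0: 13 = 2^(2 + 1) + 2^2 + 1; sub 3 for 2: 3^(3 + 1) + 3^3 + 1; = 109; G_1 = 109−1 = 108
step 1: 108 = 3^(3 + 1) + 3^3; sub 4 for 3: 4^(4 + 1) + 4^4; = 1280; G_2 = 1280−1 = 1279
step 2: 1279 = 4^(4 + 1) + 3·4^3 + 3·4^2 + 3·4 + 3; sub 5 for 4: 5^(5 + 1) + 3·5^3 + 3·5^2 + 3·5 + 3; = 16093; G_3 = 16093−1 = 16092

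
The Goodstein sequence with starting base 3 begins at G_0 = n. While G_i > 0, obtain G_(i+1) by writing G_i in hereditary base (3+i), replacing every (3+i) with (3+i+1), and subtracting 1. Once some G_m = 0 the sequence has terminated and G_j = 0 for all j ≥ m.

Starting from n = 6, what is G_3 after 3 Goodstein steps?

7

base 3: 6 = 2·3; at 4: 2·4 = 8; next = 7
base 4: 7 = 4 + 3; at 5: 5 + 3 = 8; next = 7
base 5: 7 = 5 + 2; at 6: 6 + 2 = 8; next = 7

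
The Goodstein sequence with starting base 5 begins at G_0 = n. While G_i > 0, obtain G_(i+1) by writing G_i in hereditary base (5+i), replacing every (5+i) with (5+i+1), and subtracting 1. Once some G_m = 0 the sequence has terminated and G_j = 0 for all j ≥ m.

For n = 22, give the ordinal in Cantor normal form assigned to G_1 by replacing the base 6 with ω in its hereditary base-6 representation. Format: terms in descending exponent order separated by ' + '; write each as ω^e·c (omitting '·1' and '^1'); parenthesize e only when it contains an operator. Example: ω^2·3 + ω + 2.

base 5: 22 = 4·5 + 2; at 6: 4·6 + 2 = 26; next = 25
base 6: 25 = 4·6 + 1; at 7: 4·7 + 1 = 29; next = 28

ω·4 + 1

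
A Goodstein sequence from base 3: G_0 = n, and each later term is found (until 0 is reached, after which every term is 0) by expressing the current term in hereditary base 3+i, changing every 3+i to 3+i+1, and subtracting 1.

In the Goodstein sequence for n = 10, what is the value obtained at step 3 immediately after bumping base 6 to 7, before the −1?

i=0: 10 = 3^2 + 1 (b=3); 3→4: 4^2 + 1 = 17; 17−1 = 16
i=1: 16 = 4^2 (b=4); 4→5: 5^2 = 25; 25−1 = 24
i=2: 24 = 4·5 + 4 (b=5); 5→6: 4·6 + 4 = 28; 28−1 = 27

31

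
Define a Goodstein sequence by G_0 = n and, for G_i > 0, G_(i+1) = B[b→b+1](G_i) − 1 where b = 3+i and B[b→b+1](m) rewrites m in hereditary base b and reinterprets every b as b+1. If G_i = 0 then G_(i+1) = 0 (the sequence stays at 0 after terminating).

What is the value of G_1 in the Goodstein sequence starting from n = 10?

(0) 10|_3 = 3^2 + 1 ↦ 4^2 + 1|_4 = 17 ⇒ 16
(1) 16|_4 = 4^2 ↦ 5^2|_5 = 25 ⇒ 24

16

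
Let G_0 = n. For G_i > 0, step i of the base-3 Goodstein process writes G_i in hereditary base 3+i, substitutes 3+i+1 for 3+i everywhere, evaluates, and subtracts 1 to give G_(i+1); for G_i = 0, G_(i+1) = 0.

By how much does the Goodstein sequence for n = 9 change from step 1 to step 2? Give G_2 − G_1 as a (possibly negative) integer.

2

(0) 9|_3 = 3^2 ↦ 4^2|_4 = 16 ⇒ 15
(1) 15|_4 = 3·4 + 3 ↦ 3·5 + 3|_5 = 18 ⇒ 17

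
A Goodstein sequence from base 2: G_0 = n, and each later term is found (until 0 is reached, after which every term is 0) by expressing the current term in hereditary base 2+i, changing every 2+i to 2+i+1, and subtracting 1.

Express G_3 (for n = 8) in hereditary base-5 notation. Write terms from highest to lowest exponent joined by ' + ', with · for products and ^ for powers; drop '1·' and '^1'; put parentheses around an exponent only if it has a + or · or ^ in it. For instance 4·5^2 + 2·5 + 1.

G_0=8  [base 2] 2^(2 + 1)  →[2↦3]→  3^(3 + 1) = 81  −1 ⇒ G_1=80
G_1=80  [base 3] 2·3^3 + 2·3^2 + 2·3 + 2  →[3↦4]→  2·4^4 + 2·4^2 + 2·4 + 2 = 554  −1 ⇒ G_2=553
G_2=553  [base 4] 2·4^4 + 2·4^2 + 2·4 + 1  →[4↦5]→  2·5^5 + 2·5^2 + 2·5 + 1 = 6311  −1 ⇒ G_3=6310
G_3=6310  [base 5] 2·5^5 + 2·5^2 + 2·5  →[5↦6]→  2·6^6 + 2·6^2 + 2·6 = 93396  −1 ⇒ G_4=93395

2·5^5 + 2·5^2 + 2·5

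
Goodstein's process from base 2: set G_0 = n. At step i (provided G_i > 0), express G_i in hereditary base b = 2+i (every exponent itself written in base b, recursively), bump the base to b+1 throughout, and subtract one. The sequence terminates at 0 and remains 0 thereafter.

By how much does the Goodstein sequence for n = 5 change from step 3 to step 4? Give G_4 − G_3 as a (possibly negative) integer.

G_0=5  [base 2] 2^2 + 1  →[2↦3]→  3^3 + 1 = 28  −1 ⇒ G_1=27
G_1=27  [base 3] 3^3  →[3↦4]→  4^4 = 256  −1 ⇒ G_2=255
G_2=255  [base 4] 3·4^3 + 3·4^2 + 3·4 + 3  →[4↦5]→  3·5^3 + 3·5^2 + 3·5 + 3 = 468  −1 ⇒ G_3=467
G_3=467  [base 5] 3·5^3 + 3·5^2 + 3·5 + 2  →[5↦6]→  3·6^3 + 3·6^2 + 3·6 + 2 = 776  −1 ⇒ G_4=775

308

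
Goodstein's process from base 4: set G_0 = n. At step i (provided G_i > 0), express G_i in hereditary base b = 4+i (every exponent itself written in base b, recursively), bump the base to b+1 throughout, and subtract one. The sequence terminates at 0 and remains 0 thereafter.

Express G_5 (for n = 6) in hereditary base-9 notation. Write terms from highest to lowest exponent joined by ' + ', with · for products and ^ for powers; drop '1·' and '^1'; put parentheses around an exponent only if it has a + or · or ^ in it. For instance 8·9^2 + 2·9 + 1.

4

[0] 6 ≡ 4 + 2 (base 4). Lift 5: 7. −1: 6.
[1] 6 ≡ 5 + 1 (base 5). Lift 6: 7. −1: 6.
[2] 6 ≡ 6 (base 6). Lift 7: 7. −1: 6.
[3] 6 ≡ 6 (base 7). Lift 8: 6. −1: 5.
[4] 5 ≡ 5 (base 8). Lift 9: 5. −1: 4.
[5] 4 ≡ 4 (base 9). Lift 10: 4. −1: 3.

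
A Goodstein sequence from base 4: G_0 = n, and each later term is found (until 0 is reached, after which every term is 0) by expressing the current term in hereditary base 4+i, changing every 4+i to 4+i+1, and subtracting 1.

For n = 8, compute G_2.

9

(0) 8|_4 = 2·4 ↦ 2·5|_5 = 10 ⇒ 9
(1) 9|_5 = 5 + 4 ↦ 6 + 4|_6 = 10 ⇒ 9
(2) 9|_6 = 6 + 3 ↦ 7 + 3|_7 = 10 ⇒ 9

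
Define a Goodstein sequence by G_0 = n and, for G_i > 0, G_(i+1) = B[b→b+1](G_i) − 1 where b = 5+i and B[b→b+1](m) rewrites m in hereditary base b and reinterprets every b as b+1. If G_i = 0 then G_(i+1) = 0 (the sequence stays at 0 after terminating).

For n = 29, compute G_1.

39

i=0: 29 = 5^2 + 4 (b=5); 5→6: 6^2 + 4 = 40; 40−1 = 39
i=1: 39 = 6^2 + 3 (b=6); 6→7: 7^2 + 3 = 52; 52−1 = 51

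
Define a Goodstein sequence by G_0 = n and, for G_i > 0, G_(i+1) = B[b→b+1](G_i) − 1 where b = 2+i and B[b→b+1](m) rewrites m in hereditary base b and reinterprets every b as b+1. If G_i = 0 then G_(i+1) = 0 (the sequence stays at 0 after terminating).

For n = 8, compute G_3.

base 2: 8 = 2^(2 + 1); at 3: 3^(3 + 1) = 81; next = 80
base 3: 80 = 2·3^3 + 2·3^2 + 2·3 + 2; at 4: 2·4^4 + 2·4^2 + 2·4 + 2 = 554; next = 553
base 4: 553 = 2·4^4 + 2·4^2 + 2·4 + 1; at 5: 2·5^5 + 2·5^2 + 2·5 + 1 = 6311; next = 6310
base 5: 6310 = 2·5^5 + 2·5^2 + 2·5; at 6: 2·6^6 + 2·6^2 + 2·6 = 93396; next = 93395

6310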